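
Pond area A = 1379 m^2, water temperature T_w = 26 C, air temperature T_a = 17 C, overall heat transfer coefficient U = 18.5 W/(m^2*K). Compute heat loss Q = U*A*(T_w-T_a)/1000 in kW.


Temperature difference dT = 26 - 17 = 9 K
Heat loss (W) = U * A * dT = 18.5 * 1379 * 9 = 229603.5 W
Convert to kW: 229603.5 / 1000 = 229.6035 kW

229.6035 kW


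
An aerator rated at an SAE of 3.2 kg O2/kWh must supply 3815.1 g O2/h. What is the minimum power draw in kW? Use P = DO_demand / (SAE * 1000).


SAE in g O2/kWh = 3.2 * 1000 = 3200 g/kWh
P = DO_demand / SAE_g = 3815.1 / 3200 = 1.19222 kW

1.19222 kW


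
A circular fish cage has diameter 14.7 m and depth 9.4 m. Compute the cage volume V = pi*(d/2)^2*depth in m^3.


r = d/2 = 14.7/2 = 7.35 m
Base area = pi*r^2 = pi*7.35^2 = 169.71669 m^2
Volume = 169.71669 * 9.4 = 1595.34 m^3

1595.34 m^3


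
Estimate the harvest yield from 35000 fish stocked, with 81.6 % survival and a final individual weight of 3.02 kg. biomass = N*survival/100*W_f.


Survivors = 35000 * 81.6/100 = 28560 fish
Harvest biomass = survivors * W_f = 28560 * 3.02 = 86251.2 kg

86251.2 kg


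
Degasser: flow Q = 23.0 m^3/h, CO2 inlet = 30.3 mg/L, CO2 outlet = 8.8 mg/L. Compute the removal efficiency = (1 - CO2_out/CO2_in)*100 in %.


CO2_out / CO2_in = 8.8 / 30.3 = 0.29042904
Fraction remaining = 0.29042904
efficiency = (1 - 0.29042904) * 100 = 70.9571 %

70.9571 %


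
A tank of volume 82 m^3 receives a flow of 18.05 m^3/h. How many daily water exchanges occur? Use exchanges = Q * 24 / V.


Daily flow volume = 18.05 m^3/h * 24 h = 433.2 m^3/day
Exchanges = daily flow / tank volume = 433.2 / 82 = 5.28293 exchanges/day

5.28293 exchanges/day


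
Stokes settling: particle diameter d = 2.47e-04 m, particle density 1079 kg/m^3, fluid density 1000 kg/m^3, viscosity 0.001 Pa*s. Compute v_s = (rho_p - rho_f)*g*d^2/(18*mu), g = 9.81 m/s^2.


Density difference: rho_p - rho_f = 1079 - 1000 = 79 kg/m^3
d^2 = (2.47e-04)^2 = 6.1009e-08 m^2
Numerator = (rho_p - rho_f) * g * d^2 = 79 * 9.81 * 6.1009e-08 = 4.7281365e-05
Denominator = 18 * mu = 18 * 0.001 = 0.018
v_s = 4.7281365e-05 / 0.018 = 0.00262674 m/s
Check: Re = rho_f * v_s * d / mu = 1000 * 0.00262674 * 2.47e-04 / 0.001 = 0.649 < 1, so Stokes' law applies.

0.00262674 m/s


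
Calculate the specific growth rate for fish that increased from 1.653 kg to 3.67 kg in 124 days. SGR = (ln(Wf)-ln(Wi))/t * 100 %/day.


ln(W_f) = ln(3.67) = 1.3001917
ln(W_i) = ln(1.653) = 0.50259182
ln(W_f) - ln(W_i) = 1.3001917 - 0.50259182 = 0.79759988
SGR = 0.79759988 / 124 * 100 = 0.643226 %/day

0.643226 %/day


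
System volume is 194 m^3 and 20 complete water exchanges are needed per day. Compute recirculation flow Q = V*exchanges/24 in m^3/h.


Daily recirculation volume = 194 m^3 * 20 = 3880 m^3/day
Flow rate Q = daily volume / 24 h = 3880 / 24 = 161.667 m^3/h

161.667 m^3/h


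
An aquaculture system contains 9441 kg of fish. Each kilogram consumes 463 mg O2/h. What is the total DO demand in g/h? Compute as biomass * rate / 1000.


Total O2 consumption (mg/h) = 9441 kg * 463 mg/(kg*h) = 4371183 mg/h
Convert to g/h: 4371183 / 1000 = 4371.183 g/h

4371.183 g/h


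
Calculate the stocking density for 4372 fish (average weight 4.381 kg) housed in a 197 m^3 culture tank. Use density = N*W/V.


Total biomass = 4372 fish * 4.381 kg = 19153.732 kg
Density = total biomass / volume = 19153.732 / 197 = 97.2271 kg/m^3

97.2271 kg/m^3


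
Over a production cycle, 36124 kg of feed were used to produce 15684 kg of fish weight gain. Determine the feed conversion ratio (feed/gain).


FCR = feed consumed / weight gained
FCR = 36124 kg / 15684 kg = 2.30324

2.30324


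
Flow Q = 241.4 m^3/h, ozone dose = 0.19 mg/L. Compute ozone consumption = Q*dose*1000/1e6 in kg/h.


O3 demand (mg/h) = Q * dose * 1000 = 241.4 * 0.19 * 1000 = 45866 mg/h
Convert mg to kg: 45866 / 1e6 = 0.045866 kg/h

0.045866 kg/h


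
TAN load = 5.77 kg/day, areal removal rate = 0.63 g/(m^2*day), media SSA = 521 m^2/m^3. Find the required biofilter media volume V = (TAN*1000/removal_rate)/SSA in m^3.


A = 5.77*1000 / 0.63 = 9158.7302 m^2
V = 9158.7302 / 521 = 17.5791

17.5791 m^3


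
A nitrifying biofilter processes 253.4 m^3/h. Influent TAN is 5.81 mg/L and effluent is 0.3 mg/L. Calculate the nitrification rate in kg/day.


Concentration drop: TAN_in - TAN_out = 5.81 - 0.3 = 5.51 mg/L
Hourly TAN removed = Q * dTAN = 253.4 m^3/h * 5.51 mg/L = 1396.234 g/h  (m^3/h * mg/L = g/h)
Daily TAN removed = 1396.234 * 24 = 33509.616 g/day
Convert to kg/day: 33509.616 / 1000 = 33.509616 kg/day

33.509616 kg/day


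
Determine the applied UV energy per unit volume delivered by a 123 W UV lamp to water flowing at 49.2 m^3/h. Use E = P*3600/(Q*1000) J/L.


Energy delivered per hour = 123 W * 3600 s = 442800 J/h
Volume treated per hour = 49.2 m^3/h * 1000 = 49200 L/h
dose = 442800 / 49200 = 9 J/L

9 J/L


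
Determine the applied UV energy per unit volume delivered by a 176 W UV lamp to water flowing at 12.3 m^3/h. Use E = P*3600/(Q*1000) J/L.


Energy delivered per hour = 176 W * 3600 s = 633600 J/h
Volume treated per hour = 12.3 m^3/h * 1000 = 12300 L/h
dose = 633600 / 12300 = 51.5122 J/L

51.5122 J/L


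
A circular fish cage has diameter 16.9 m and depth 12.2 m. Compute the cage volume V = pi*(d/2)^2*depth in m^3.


r = d/2 = 16.9/2 = 8.45 m
Base area = pi*r^2 = pi*8.45^2 = 224.31757 m^2
Volume = 224.31757 * 12.2 = 2736.67 m^3

2736.67 m^3


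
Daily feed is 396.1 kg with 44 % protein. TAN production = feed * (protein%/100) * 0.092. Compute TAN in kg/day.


Protein in feed = 396.1 * 44/100 = 174.284 kg/day
TAN = protein * 0.092 = 174.284 * 0.092 = 16.034128 kg/day

16.034128 kg/day


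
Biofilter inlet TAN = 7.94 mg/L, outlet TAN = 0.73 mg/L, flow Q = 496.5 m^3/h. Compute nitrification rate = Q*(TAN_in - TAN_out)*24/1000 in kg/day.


Concentration drop: TAN_in - TAN_out = 7.94 - 0.73 = 7.21 mg/L
Hourly TAN removed = Q * dTAN = 496.5 m^3/h * 7.21 mg/L = 3579.765 g/h  (m^3/h * mg/L = g/h)
Daily TAN removed = 3579.765 * 24 = 85914.36 g/day
Convert to kg/day: 85914.36 / 1000 = 85.91436 kg/day

85.91436 kg/day


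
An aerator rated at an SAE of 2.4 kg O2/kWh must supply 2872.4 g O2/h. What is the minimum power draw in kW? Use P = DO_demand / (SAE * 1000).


SAE in g O2/kWh = 2.4 * 1000 = 2400 g/kWh
P = DO_demand / SAE_g = 2872.4 / 2400 = 1.19683 kW

1.19683 kW


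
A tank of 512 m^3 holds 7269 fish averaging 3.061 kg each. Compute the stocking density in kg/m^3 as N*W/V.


Total biomass = 7269 fish * 3.061 kg = 22250.409 kg
Density = total biomass / volume = 22250.409 / 512 = 43.4578 kg/m^3

43.4578 kg/m^3


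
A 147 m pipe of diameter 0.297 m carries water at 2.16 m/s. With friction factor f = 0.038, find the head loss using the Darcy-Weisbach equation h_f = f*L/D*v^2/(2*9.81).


v^2 = 2.16^2 = 4.6656 m^2/s^2
L/D = 147/0.297 = 494.94949
h_f = f*(L/D)*v^2/(2g) = 0.038 * 494.94949 * 4.6656 / 19.62 = 4.47253 m

4.47253 m


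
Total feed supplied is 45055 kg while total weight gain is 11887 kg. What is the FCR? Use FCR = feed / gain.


FCR = feed consumed / weight gained
FCR = 45055 kg / 11887 kg = 3.79028

3.79028


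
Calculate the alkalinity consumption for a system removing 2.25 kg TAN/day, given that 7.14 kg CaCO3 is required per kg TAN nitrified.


Alkalinity factor: 7.14 kg CaCO3 consumed per kg TAN nitrified
alk = 2.25 kg TAN * 7.14 = 16.065 kg CaCO3/day

16.065 kg CaCO3/day


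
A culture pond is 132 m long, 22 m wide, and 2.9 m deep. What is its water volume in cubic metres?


Base area = L * W = 132 * 22 = 2904 m^2
Volume = area * depth = 2904 * 2.9 = 8421.6 m^3

8421.6 m^3


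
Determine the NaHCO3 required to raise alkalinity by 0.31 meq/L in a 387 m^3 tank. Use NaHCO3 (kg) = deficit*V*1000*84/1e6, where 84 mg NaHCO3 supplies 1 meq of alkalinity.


Tank volume in L = 387 m^3 * 1000 = 387000 L
Total meq required = 0.31 meq/L * 387000 L = 119970 meq
NaHCO3 mass = 119970 meq * 84 mg/meq / 1e6 = 10.0775 kg

10.0775 kg


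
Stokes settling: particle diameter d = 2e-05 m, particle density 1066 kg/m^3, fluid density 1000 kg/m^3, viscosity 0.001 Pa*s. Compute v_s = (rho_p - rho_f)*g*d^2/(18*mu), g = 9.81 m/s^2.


Density difference: rho_p - rho_f = 1066 - 1000 = 66 kg/m^3
d^2 = (2e-05)^2 = 4e-10 m^2
Numerator = (rho_p - rho_f) * g * d^2 = 66 * 9.81 * 4e-10 = 2.58984e-07
Denominator = 18 * mu = 18 * 0.001 = 0.018
v_s = 2.58984e-07 / 0.018 = 1.4388e-05 m/s
Check: Re = rho_f * v_s * d / mu = 1000 * 1.4388e-05 * 2e-05 / 0.001 = 2.88e-04 < 1, so Stokes' law applies.

1.4388e-05 m/s


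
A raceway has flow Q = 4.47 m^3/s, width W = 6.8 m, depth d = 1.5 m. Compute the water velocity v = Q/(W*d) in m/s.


Cross-sectional area = W * d = 6.8 * 1.5 = 10.2 m^2
Velocity = Q / A = 4.47 / 10.2 = 0.438235 m/s

0.438235 m/s


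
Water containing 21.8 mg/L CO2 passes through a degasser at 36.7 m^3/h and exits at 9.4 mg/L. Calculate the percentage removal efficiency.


CO2_out / CO2_in = 9.4 / 21.8 = 0.43119266
Fraction remaining = 0.43119266
efficiency = (1 - 0.43119266) * 100 = 56.8807 %

56.8807 %


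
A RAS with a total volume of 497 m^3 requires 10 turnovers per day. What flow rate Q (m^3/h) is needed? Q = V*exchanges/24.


Daily recirculation volume = 497 m^3 * 10 = 4970 m^3/day
Flow rate Q = daily volume / 24 h = 4970 / 24 = 207.083 m^3/h

207.083 m^3/h


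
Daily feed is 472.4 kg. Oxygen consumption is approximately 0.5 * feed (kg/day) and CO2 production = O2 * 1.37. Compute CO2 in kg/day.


O2 = 472.4 * 0.5 = 236.2
CO2 = 236.2 * 1.37 = 323.594

323.594 kg/day


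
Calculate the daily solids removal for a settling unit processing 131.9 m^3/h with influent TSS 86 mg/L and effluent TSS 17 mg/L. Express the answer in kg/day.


Concentration drop: TSS_in - TSS_out = 86 - 17 = 69 mg/L
Hourly solids removed = Q * dTSS = 131.9 m^3/h * 69 mg/L = 9101.1 g/h  (m^3/h * mg/L = g/h)
Daily solids removed = 9101.1 * 24 = 218426.4 g/day
Convert g to kg: 218426.4 / 1000 = 218.4264 kg/day

218.4264 kg/day


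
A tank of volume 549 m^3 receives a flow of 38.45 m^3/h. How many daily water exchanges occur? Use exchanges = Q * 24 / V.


Daily flow volume = 38.45 m^3/h * 24 h = 922.8 m^3/day
Exchanges = daily flow / tank volume = 922.8 / 549 = 1.68087 exchanges/day

1.68087 exchanges/day


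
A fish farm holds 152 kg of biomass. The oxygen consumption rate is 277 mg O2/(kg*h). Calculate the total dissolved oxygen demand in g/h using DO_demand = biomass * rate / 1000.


Total O2 consumption (mg/h) = 152 kg * 277 mg/(kg*h) = 42104 mg/h
Convert to g/h: 42104 / 1000 = 42.104 g/h

42.104 g/h


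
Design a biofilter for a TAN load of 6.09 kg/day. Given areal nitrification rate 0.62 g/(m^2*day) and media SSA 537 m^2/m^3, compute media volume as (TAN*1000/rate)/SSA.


A = 6.09*1000 / 0.62 = 9822.5806 m^2
V = 9822.5806 / 537 = 18.2916

18.2916 m^3


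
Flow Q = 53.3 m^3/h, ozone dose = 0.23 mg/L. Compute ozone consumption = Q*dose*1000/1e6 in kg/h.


O3 demand (mg/h) = Q * dose * 1000 = 53.3 * 0.23 * 1000 = 12259 mg/h
Convert mg to kg: 12259 / 1e6 = 0.012259 kg/h

0.012259 kg/h


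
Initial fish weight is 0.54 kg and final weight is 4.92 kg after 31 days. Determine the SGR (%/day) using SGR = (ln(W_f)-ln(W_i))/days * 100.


ln(W_f) = ln(4.92) = 1.5933085
ln(W_i) = ln(0.54) = -0.61618614
ln(W_f) - ln(W_i) = 1.5933085 - -0.61618614 = 2.2094946
SGR = 2.2094946 / 31 * 100 = 7.1274 %/day

7.1274 %/day


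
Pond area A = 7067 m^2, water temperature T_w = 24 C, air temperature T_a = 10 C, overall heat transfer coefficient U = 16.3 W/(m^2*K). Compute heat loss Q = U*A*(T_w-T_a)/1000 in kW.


Temperature difference dT = 24 - 10 = 14 K
Heat loss (W) = U * A * dT = 16.3 * 7067 * 14 = 1612689.4 W
Convert to kW: 1612689.4 / 1000 = 1612.6894 kW

1612.6894 kW


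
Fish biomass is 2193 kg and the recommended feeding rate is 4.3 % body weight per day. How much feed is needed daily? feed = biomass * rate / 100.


Feeding rate fraction = 4.3% / 100 = 0.043
Daily feed = 2193 kg * 0.043 = 94.299 kg/day

94.299 kg/day


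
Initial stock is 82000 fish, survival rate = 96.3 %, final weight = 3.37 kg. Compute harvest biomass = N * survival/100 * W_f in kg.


Survivors = 82000 * 96.3/100 = 78966 fish
Harvest biomass = survivors * W_f = 78966 * 3.37 = 266115.42 kg

266115.42 kg


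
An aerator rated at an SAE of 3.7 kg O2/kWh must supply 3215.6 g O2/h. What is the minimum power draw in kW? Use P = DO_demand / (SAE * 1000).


SAE in g O2/kWh = 3.7 * 1000 = 3700 g/kWh
P = DO_demand / SAE_g = 3215.6 / 3700 = 0.869081 kW

0.869081 kW


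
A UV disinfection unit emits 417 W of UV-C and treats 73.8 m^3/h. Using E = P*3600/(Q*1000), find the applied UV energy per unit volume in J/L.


Energy delivered per hour = 417 W * 3600 s = 1501200 J/h
Volume treated per hour = 73.8 m^3/h * 1000 = 73800 L/h
dose = 1501200 / 73800 = 20.3415 J/L

20.3415 J/L


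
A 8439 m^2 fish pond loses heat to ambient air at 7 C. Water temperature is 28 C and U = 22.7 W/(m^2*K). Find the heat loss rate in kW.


Temperature difference dT = 28 - 7 = 21 K
Heat loss (W) = U * A * dT = 22.7 * 8439 * 21 = 4022871.3 W
Convert to kW: 4022871.3 / 1000 = 4022.8713 kW

4022.8713 kW


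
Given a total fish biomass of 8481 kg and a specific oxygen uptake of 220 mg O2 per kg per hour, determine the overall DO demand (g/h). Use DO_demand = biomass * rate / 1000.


Total O2 consumption (mg/h) = 8481 kg * 220 mg/(kg*h) = 1865820 mg/h
Convert to g/h: 1865820 / 1000 = 1865.82 g/h

1865.82 g/h


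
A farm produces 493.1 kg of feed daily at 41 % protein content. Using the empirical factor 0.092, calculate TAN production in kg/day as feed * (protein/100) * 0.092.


Protein in feed = 493.1 * 41/100 = 202.171 kg/day
TAN = protein * 0.092 = 202.171 * 0.092 = 18.599732 kg/day

18.599732 kg/day


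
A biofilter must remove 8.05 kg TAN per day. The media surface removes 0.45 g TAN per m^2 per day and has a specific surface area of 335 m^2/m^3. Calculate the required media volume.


A = 8.05*1000 / 0.45 = 17888.889 m^2
V = 17888.889 / 335 = 53.3997

53.3997 m^3


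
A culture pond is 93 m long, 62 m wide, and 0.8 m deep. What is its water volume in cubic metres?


Base area = L * W = 93 * 62 = 5766 m^2
Volume = area * depth = 5766 * 0.8 = 4612.8 m^3

4612.8 m^3


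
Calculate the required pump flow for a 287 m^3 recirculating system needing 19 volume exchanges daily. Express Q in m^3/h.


Daily recirculation volume = 287 m^3 * 19 = 5453 m^3/day
Flow rate Q = daily volume / 24 h = 5453 / 24 = 227.208 m^3/h

227.208 m^3/h


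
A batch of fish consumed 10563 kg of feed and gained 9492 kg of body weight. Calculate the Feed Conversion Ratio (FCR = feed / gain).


FCR = feed consumed / weight gained
FCR = 10563 kg / 9492 kg = 1.11283

1.11283


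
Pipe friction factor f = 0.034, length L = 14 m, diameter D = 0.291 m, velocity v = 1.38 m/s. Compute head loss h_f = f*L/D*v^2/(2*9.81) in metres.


v^2 = 1.38^2 = 1.9044 m^2/s^2
L/D = 14/0.291 = 48.109966
h_f = f*(L/D)*v^2/(2g) = 0.034 * 48.109966 * 1.9044 / 19.62 = 0.158772 m

0.158772 m


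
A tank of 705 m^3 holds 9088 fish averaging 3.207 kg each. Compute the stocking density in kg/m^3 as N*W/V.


Total biomass = 9088 fish * 3.207 kg = 29145.216 kg
Density = total biomass / volume = 29145.216 / 705 = 41.3407 kg/m^3

41.3407 kg/m^3


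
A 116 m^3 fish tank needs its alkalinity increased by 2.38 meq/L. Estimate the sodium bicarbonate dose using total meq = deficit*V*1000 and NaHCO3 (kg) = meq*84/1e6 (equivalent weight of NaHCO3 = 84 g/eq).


Tank volume in L = 116 m^3 * 1000 = 116000 L
Total meq required = 2.38 meq/L * 116000 L = 276080 meq
NaHCO3 mass = 276080 meq * 84 mg/meq / 1e6 = 23.1907 kg

23.1907 kg


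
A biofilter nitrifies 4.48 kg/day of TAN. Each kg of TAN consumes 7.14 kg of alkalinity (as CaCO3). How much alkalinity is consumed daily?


Alkalinity factor: 7.14 kg CaCO3 consumed per kg TAN nitrified
alk = 4.48 kg TAN * 7.14 = 31.9872 kg CaCO3/day

31.9872 kg CaCO3/day


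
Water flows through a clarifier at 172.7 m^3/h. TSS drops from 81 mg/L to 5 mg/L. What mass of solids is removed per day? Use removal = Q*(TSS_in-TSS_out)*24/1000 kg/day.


Concentration drop: TSS_in - TSS_out = 81 - 5 = 76 mg/L
Hourly solids removed = Q * dTSS = 172.7 m^3/h * 76 mg/L = 13125.2 g/h  (m^3/h * mg/L = g/h)
Daily solids removed = 13125.2 * 24 = 315004.8 g/day
Convert g to kg: 315004.8 / 1000 = 315.0048 kg/day

315.0048 kg/day


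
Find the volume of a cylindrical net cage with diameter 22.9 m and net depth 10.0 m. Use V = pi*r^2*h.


r = d/2 = 22.9/2 = 11.45 m
Base area = pi*r^2 = pi*11.45^2 = 411.87065 m^2
Volume = 411.87065 * 10.0 = 4118.71 m^3

4118.71 m^3


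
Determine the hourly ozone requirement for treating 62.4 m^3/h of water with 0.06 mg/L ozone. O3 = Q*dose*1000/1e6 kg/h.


O3 demand (mg/h) = Q * dose * 1000 = 62.4 * 0.06 * 1000 = 3744 mg/h
Convert mg to kg: 3744 / 1e6 = 0.003744 kg/h

0.003744 kg/h


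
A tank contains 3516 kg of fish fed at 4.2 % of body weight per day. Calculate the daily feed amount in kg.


Feeding rate fraction = 4.2% / 100 = 0.042
Daily feed = 3516 kg * 0.042 = 147.672 kg/day

147.672 kg/day


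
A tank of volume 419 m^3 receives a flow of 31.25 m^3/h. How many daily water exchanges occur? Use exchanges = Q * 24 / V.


Daily flow volume = 31.25 m^3/h * 24 h = 750 m^3/day
Exchanges = daily flow / tank volume = 750 / 419 = 1.78998 exchanges/day

1.78998 exchanges/day


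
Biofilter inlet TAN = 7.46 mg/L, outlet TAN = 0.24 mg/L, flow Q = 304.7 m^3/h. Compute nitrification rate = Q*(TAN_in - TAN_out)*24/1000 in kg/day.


Concentration drop: TAN_in - TAN_out = 7.46 - 0.24 = 7.22 mg/L
Hourly TAN removed = Q * dTAN = 304.7 m^3/h * 7.22 mg/L = 2199.934 g/h  (m^3/h * mg/L = g/h)
Daily TAN removed = 2199.934 * 24 = 52798.416 g/day
Convert to kg/day: 52798.416 / 1000 = 52.798416 kg/day

52.798416 kg/day


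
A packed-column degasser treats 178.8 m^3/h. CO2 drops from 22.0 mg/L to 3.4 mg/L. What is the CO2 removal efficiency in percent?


CO2_out / CO2_in = 3.4 / 22.0 = 0.15454545
Fraction remaining = 0.15454545
efficiency = (1 - 0.15454545) * 100 = 84.5455 %

84.5455 %


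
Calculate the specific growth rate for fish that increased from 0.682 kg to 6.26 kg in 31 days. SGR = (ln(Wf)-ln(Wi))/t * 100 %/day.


ln(W_f) = ln(6.26) = 1.8341802
ln(W_i) = ln(0.682) = -0.38272562
ln(W_f) - ln(W_i) = 1.8341802 - -0.38272562 = 2.2169058
SGR = 2.2169058 / 31 * 100 = 7.15131 %/day

7.15131 %/day


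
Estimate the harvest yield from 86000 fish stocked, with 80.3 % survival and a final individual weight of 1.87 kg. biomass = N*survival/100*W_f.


Survivors = 86000 * 80.3/100 = 69058 fish
Harvest biomass = survivors * W_f = 69058 * 1.87 = 129138.46 kg

129138.46 kg


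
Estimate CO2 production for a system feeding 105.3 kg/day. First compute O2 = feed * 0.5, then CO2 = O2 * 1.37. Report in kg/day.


O2 = 105.3 * 0.5 = 52.65
CO2 = 52.65 * 1.37 = 72.1305

72.1305 kg/day


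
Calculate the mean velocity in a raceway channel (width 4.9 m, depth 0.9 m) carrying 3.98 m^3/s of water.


Cross-sectional area = W * d = 4.9 * 0.9 = 4.41 m^2
Velocity = Q / A = 3.98 / 4.41 = 0.902494 m/s

0.902494 m/s


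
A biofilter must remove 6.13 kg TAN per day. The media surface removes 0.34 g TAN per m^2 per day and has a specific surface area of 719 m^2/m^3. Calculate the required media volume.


A = 6.13*1000 / 0.34 = 18029.412 m^2
V = 18029.412 / 719 = 25.0757

25.0757 m^3


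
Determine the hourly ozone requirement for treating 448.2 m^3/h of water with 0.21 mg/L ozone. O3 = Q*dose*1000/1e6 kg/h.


O3 demand (mg/h) = Q * dose * 1000 = 448.2 * 0.21 * 1000 = 94122 mg/h
Convert mg to kg: 94122 / 1e6 = 0.094122 kg/h

0.094122 kg/h


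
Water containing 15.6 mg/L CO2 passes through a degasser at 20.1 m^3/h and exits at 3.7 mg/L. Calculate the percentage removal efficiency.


CO2_out / CO2_in = 3.7 / 15.6 = 0.23717949
Fraction remaining = 0.23717949
efficiency = (1 - 0.23717949) * 100 = 76.2821 %

76.2821 %


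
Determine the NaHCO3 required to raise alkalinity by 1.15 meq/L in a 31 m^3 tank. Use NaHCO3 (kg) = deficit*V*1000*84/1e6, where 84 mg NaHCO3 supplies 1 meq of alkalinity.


Tank volume in L = 31 m^3 * 1000 = 31000 L
Total meq required = 1.15 meq/L * 31000 L = 35650 meq
NaHCO3 mass = 35650 meq * 84 mg/meq / 1e6 = 2.9946 kg

2.9946 kg


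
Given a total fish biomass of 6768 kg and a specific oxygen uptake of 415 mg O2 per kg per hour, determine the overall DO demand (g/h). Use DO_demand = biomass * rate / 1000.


Total O2 consumption (mg/h) = 6768 kg * 415 mg/(kg*h) = 2808720 mg/h
Convert to g/h: 2808720 / 1000 = 2808.72 g/h

2808.72 g/h


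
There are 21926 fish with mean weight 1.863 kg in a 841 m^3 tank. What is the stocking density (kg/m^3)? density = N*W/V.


Total biomass = 21926 fish * 1.863 kg = 40848.138 kg
Density = total biomass / volume = 40848.138 / 841 = 48.5709 kg/m^3

48.5709 kg/m^3


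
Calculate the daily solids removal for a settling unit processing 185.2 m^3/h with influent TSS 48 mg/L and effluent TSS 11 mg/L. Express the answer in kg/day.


Concentration drop: TSS_in - TSS_out = 48 - 11 = 37 mg/L
Hourly solids removed = Q * dTSS = 185.2 m^3/h * 37 mg/L = 6852.4 g/h  (m^3/h * mg/L = g/h)
Daily solids removed = 6852.4 * 24 = 164457.6 g/day
Convert g to kg: 164457.6 / 1000 = 164.4576 kg/day

164.4576 kg/day


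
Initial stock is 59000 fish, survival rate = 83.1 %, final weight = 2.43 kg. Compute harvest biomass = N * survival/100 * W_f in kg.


Survivors = 59000 * 83.1/100 = 49029 fish
Harvest biomass = survivors * W_f = 49029 * 2.43 = 119140.47 kg

119140.47 kg


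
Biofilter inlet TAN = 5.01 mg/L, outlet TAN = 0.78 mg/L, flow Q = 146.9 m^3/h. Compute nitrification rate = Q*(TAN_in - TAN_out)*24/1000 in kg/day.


Concentration drop: TAN_in - TAN_out = 5.01 - 0.78 = 4.23 mg/L
Hourly TAN removed = Q * dTAN = 146.9 m^3/h * 4.23 mg/L = 621.387 g/h  (m^3/h * mg/L = g/h)
Daily TAN removed = 621.387 * 24 = 14913.288 g/day
Convert to kg/day: 14913.288 / 1000 = 14.913288 kg/day

14.913288 kg/day


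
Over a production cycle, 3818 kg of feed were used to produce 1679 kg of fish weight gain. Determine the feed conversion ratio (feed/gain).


FCR = feed consumed / weight gained
FCR = 3818 kg / 1679 kg = 2.27397

2.27397


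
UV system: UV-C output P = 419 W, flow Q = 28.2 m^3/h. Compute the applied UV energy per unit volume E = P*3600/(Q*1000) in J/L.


Energy delivered per hour = 419 W * 3600 s = 1508400 J/h
Volume treated per hour = 28.2 m^3/h * 1000 = 28200 L/h
dose = 1508400 / 28200 = 53.4894 J/L

53.4894 J/L


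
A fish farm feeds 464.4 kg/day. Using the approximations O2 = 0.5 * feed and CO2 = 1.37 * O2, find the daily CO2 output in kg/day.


O2 = 464.4 * 0.5 = 232.2
CO2 = 232.2 * 1.37 = 318.114

318.114 kg/day


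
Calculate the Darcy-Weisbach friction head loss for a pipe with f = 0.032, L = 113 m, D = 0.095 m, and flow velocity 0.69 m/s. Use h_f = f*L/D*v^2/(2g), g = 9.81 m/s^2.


v^2 = 0.69^2 = 0.4761 m^2/s^2
L/D = 113/0.095 = 1189.4737
h_f = f*(L/D)*v^2/(2g) = 0.032 * 1189.4737 * 0.4761 / 19.62 = 0.923643 m

0.923643 m


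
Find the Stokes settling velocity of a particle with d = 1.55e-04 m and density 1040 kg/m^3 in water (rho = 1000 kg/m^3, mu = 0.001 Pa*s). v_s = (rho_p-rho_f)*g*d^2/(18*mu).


Density difference: rho_p - rho_f = 1040 - 1000 = 40 kg/m^3
d^2 = (1.55e-04)^2 = 2.4025e-08 m^2
Numerator = (rho_p - rho_f) * g * d^2 = 40 * 9.81 * 2.4025e-08 = 9.42741e-06
Denominator = 18 * mu = 18 * 0.001 = 0.018
v_s = 9.42741e-06 / 0.018 = 5.23745e-04 m/s
Check: Re = rho_f * v_s * d / mu = 1000 * 5.23745e-04 * 1.55e-04 / 0.001 = 0.0812 < 1, so Stokes' law applies.

5.23745e-04 m/s


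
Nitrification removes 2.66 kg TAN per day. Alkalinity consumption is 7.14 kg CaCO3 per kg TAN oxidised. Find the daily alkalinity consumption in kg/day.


Alkalinity factor: 7.14 kg CaCO3 consumed per kg TAN nitrified
alk = 2.66 kg TAN * 7.14 = 18.9924 kg CaCO3/day

18.9924 kg CaCO3/day


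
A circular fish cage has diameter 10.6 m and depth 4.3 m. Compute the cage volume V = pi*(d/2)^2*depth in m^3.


r = d/2 = 10.6/2 = 5.3 m
Base area = pi*r^2 = pi*5.3^2 = 88.247338 m^2
Volume = 88.247338 * 4.3 = 379.464 m^3

379.464 m^3


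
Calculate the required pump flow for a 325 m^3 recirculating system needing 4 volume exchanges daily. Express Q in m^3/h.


Daily recirculation volume = 325 m^3 * 4 = 1300 m^3/day
Flow rate Q = daily volume / 24 h = 1300 / 24 = 54.1667 m^3/h

54.1667 m^3/h


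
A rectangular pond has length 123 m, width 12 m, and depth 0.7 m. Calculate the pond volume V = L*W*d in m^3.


Base area = L * W = 123 * 12 = 1476 m^2
Volume = area * depth = 1476 * 0.7 = 1033.2 m^3

1033.2 m^3


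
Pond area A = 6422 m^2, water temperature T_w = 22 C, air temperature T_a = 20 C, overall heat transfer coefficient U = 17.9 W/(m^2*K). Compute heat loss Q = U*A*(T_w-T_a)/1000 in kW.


Temperature difference dT = 22 - 20 = 2 K
Heat loss (W) = U * A * dT = 17.9 * 6422 * 2 = 229907.6 W
Convert to kW: 229907.6 / 1000 = 229.9076 kW

229.9076 kW


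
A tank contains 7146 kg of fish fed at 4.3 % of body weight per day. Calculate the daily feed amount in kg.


Feeding rate fraction = 4.3% / 100 = 0.043
Daily feed = 7146 kg * 0.043 = 307.278 kg/day

307.278 kg/day


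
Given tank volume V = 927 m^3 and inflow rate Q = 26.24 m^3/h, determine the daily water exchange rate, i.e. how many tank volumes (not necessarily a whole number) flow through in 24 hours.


Daily flow volume = 26.24 m^3/h * 24 h = 629.76 m^3/day
Exchanges = daily flow / tank volume = 629.76 / 927 = 0.679353 exchanges/day

0.679353 exchanges/day


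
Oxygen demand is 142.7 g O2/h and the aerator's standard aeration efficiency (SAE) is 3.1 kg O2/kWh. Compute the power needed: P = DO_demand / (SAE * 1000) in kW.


SAE in g O2/kWh = 3.1 * 1000 = 3100 g/kWh
P = DO_demand / SAE_g = 142.7 / 3100 = 0.0460323 kW

0.0460323 kW


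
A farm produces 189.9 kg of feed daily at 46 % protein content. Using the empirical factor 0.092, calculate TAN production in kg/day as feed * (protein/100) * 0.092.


Protein in feed = 189.9 * 46/100 = 87.354 kg/day
TAN = protein * 0.092 = 87.354 * 0.092 = 8.036568 kg/day

8.036568 kg/day


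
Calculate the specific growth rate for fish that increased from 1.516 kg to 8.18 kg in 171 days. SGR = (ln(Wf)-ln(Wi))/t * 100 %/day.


ln(W_f) = ln(8.18) = 2.1016922
ln(W_i) = ln(1.516) = 0.41607529
ln(W_f) - ln(W_i) = 2.1016922 - 0.41607529 = 1.6856169
SGR = 1.6856169 / 171 * 100 = 0.985741 %/day

0.985741 %/day


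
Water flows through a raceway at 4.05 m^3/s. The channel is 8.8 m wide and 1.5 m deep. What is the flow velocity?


Cross-sectional area = W * d = 8.8 * 1.5 = 13.2 m^2
Velocity = Q / A = 4.05 / 13.2 = 0.306818 m/s

0.306818 m/s


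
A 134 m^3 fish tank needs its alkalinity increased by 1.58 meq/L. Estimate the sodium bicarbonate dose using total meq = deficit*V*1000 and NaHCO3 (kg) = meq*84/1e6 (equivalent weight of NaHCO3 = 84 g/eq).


Tank volume in L = 134 m^3 * 1000 = 134000 L
Total meq required = 1.58 meq/L * 134000 L = 211720 meq
NaHCO3 mass = 211720 meq * 84 mg/meq / 1e6 = 17.7845 kg

17.7845 kg


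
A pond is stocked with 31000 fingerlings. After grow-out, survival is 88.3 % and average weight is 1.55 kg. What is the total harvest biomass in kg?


Survivors = 31000 * 88.3/100 = 27373 fish
Harvest biomass = survivors * W_f = 27373 * 1.55 = 42428.15 kg

42428.15 kg


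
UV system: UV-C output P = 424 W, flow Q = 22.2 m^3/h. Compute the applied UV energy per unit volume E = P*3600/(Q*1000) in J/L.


Energy delivered per hour = 424 W * 3600 s = 1526400 J/h
Volume treated per hour = 22.2 m^3/h * 1000 = 22200 L/h
dose = 1526400 / 22200 = 68.7568 J/L

68.7568 J/L


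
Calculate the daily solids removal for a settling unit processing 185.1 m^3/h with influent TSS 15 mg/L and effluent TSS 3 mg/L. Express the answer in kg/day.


Concentration drop: TSS_in - TSS_out = 15 - 3 = 12 mg/L
Hourly solids removed = Q * dTSS = 185.1 m^3/h * 12 mg/L = 2221.2 g/h  (m^3/h * mg/L = g/h)
Daily solids removed = 2221.2 * 24 = 53308.8 g/day
Convert g to kg: 53308.8 / 1000 = 53.3088 kg/day

53.3088 kg/day


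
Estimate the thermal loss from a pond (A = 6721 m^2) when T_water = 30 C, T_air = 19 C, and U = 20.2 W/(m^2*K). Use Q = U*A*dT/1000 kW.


Temperature difference dT = 30 - 19 = 11 K
Heat loss (W) = U * A * dT = 20.2 * 6721 * 11 = 1493406.2 W
Convert to kW: 1493406.2 / 1000 = 1493.4062 kW

1493.4062 kW


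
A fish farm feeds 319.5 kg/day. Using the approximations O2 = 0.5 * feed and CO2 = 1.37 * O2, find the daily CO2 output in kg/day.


O2 = 319.5 * 0.5 = 159.75
CO2 = 159.75 * 1.37 = 218.8575

218.8575 kg/day


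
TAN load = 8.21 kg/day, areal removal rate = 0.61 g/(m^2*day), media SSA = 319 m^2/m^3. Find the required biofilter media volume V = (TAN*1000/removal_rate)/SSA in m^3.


A = 8.21*1000 / 0.61 = 13459.016 m^2
V = 13459.016 / 319 = 42.1913

42.1913 m^3


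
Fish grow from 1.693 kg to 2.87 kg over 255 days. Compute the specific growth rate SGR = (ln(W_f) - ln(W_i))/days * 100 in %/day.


ln(W_f) = ln(2.87) = 1.054312
ln(W_i) = ln(1.693) = 0.5265021
ln(W_f) - ln(W_i) = 1.054312 - 0.5265021 = 0.5278099
SGR = 0.5278099 / 255 * 100 = 0.206984 %/day

0.206984 %/day


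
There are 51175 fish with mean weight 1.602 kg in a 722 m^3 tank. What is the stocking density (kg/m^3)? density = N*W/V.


Total biomass = 51175 fish * 1.602 kg = 81982.35 kg
Density = total biomass / volume = 81982.35 / 722 = 113.549 kg/m^3

113.549 kg/m^3


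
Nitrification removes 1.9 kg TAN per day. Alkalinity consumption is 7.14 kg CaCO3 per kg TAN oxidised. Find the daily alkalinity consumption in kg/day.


Alkalinity factor: 7.14 kg CaCO3 consumed per kg TAN nitrified
alk = 1.9 kg TAN * 7.14 = 13.566 kg CaCO3/day

13.566 kg CaCO3/day


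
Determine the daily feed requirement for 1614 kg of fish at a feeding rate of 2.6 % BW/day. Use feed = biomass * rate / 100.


Feeding rate fraction = 2.6% / 100 = 0.026
Daily feed = 1614 kg * 0.026 = 41.964 kg/day

41.964 kg/day


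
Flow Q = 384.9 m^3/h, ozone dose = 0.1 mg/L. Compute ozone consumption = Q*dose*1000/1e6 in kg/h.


O3 demand (mg/h) = Q * dose * 1000 = 384.9 * 0.1 * 1000 = 38490 mg/h
Convert mg to kg: 38490 / 1e6 = 0.03849 kg/h

0.03849 kg/h


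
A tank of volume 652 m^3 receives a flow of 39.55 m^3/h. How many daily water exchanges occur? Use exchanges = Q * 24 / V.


Daily flow volume = 39.55 m^3/h * 24 h = 949.2 m^3/day
Exchanges = daily flow / tank volume = 949.2 / 652 = 1.45583 exchanges/day

1.45583 exchanges/day


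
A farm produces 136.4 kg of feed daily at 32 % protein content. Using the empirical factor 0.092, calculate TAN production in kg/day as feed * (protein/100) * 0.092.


Protein in feed = 136.4 * 32/100 = 43.648 kg/day
TAN = protein * 0.092 = 43.648 * 0.092 = 4.015616 kg/day

4.015616 kg/day


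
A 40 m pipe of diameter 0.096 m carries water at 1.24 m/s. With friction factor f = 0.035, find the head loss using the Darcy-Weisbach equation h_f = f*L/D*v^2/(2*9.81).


v^2 = 1.24^2 = 1.5376 m^2/s^2
L/D = 40/0.096 = 416.66667
h_f = f*(L/D)*v^2/(2g) = 0.035 * 416.66667 * 1.5376 / 19.62 = 1.14288 m

1.14288 m


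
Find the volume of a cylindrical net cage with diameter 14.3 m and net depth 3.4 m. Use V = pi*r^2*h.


r = d/2 = 14.3/2 = 7.15 m
Base area = pi*r^2 = pi*7.15^2 = 160.60607 m^2
Volume = 160.60607 * 3.4 = 546.061 m^3

546.061 m^3


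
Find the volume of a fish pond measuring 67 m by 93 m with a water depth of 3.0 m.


Base area = L * W = 67 * 93 = 6231 m^2
Volume = area * depth = 6231 * 3.0 = 18693 m^3

18693 m^3


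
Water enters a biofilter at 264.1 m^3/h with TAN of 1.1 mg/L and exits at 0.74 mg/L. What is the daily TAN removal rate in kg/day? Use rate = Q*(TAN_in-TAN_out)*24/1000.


Concentration drop: TAN_in - TAN_out = 1.1 - 0.74 = 0.36 mg/L
Hourly TAN removed = Q * dTAN = 264.1 m^3/h * 0.36 mg/L = 95.076 g/h  (m^3/h * mg/L = g/h)
Daily TAN removed = 95.076 * 24 = 2281.824 g/day
Convert to kg/day: 2281.824 / 1000 = 2.281824 kg/day

2.281824 kg/day


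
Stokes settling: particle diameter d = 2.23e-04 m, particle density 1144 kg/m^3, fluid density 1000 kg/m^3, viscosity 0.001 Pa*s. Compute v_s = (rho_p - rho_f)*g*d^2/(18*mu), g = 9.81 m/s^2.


Density difference: rho_p - rho_f = 1144 - 1000 = 144 kg/m^3
d^2 = (2.23e-04)^2 = 4.9729e-08 m^2
Numerator = (rho_p - rho_f) * g * d^2 = 144 * 9.81 * 4.9729e-08 = 7.0249175e-05
Denominator = 18 * mu = 18 * 0.001 = 0.018
v_s = 7.0249175e-05 / 0.018 = 0.00390273 m/s
Check: Re = rho_f * v_s * d / mu = 1000 * 0.00390273 * 2.23e-04 / 0.001 = 0.87 < 1, so Stokes' law applies.

0.00390273 m/s


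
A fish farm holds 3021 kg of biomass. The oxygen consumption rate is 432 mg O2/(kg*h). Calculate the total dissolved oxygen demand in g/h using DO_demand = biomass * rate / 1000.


Total O2 consumption (mg/h) = 3021 kg * 432 mg/(kg*h) = 1305072 mg/h
Convert to g/h: 1305072 / 1000 = 1305.072 g/h

1305.072 g/h


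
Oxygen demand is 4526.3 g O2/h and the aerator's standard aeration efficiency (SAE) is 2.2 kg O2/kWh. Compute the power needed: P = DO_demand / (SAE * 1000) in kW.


SAE in g O2/kWh = 2.2 * 1000 = 2200 g/kWh
P = DO_demand / SAE_g = 4526.3 / 2200 = 2.05741 kW

2.05741 kW


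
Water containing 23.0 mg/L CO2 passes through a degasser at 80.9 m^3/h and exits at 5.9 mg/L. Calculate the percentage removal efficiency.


CO2_out / CO2_in = 5.9 / 23.0 = 0.25652174
Fraction remaining = 0.25652174
efficiency = (1 - 0.25652174) * 100 = 74.3478 %

74.3478 %


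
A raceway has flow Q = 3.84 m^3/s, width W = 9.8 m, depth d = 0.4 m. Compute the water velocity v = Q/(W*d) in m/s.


Cross-sectional area = W * d = 9.8 * 0.4 = 3.92 m^2
Velocity = Q / A = 3.84 / 3.92 = 0.979592 m/s

0.979592 m/s


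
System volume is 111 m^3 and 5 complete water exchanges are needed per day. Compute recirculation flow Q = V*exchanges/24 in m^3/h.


Daily recirculation volume = 111 m^3 * 5 = 555 m^3/day
Flow rate Q = daily volume / 24 h = 555 / 24 = 23.125 m^3/h

23.125 m^3/h


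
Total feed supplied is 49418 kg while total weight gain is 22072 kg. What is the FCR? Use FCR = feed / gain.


FCR = feed consumed / weight gained
FCR = 49418 kg / 22072 kg = 2.23895

2.23895


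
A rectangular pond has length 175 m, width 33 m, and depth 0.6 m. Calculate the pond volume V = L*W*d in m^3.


Base area = L * W = 175 * 33 = 5775 m^2
Volume = area * depth = 5775 * 0.6 = 3465 m^3

3465 m^3


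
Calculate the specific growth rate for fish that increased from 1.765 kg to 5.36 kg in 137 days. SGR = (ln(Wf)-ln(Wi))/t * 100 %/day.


ln(W_f) = ln(5.36) = 1.678964
ln(W_i) = ln(1.765) = 0.56815069
ln(W_f) - ln(W_i) = 1.678964 - 0.56815069 = 1.1108133
SGR = 1.1108133 / 137 * 100 = 0.810813 %/day

0.810813 %/day


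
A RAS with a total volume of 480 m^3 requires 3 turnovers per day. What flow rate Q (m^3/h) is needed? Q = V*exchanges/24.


Daily recirculation volume = 480 m^3 * 3 = 1440 m^3/day
Flow rate Q = daily volume / 24 h = 1440 / 24 = 60 m^3/h

60 m^3/h


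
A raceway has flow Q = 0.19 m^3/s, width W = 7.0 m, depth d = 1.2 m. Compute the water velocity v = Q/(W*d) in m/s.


Cross-sectional area = W * d = 7.0 * 1.2 = 8.4 m^2
Velocity = Q / A = 0.19 / 8.4 = 0.022619 m/s

0.022619 m/s


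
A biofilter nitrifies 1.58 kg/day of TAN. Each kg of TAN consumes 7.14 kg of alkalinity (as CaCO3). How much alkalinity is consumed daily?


Alkalinity factor: 7.14 kg CaCO3 consumed per kg TAN nitrified
alk = 1.58 kg TAN * 7.14 = 11.2812 kg CaCO3/day

11.2812 kg CaCO3/day


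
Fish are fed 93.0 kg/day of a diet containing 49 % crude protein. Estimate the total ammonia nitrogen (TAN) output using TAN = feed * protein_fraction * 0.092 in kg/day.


Protein in feed = 93.0 * 49/100 = 45.57 kg/day
TAN = protein * 0.092 = 45.57 * 0.092 = 4.19244 kg/day

4.19244 kg/day


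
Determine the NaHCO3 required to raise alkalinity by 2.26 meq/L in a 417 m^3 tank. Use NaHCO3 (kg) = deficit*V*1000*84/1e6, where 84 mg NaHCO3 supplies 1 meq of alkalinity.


Tank volume in L = 417 m^3 * 1000 = 417000 L
Total meq required = 2.26 meq/L * 417000 L = 942420 meq
NaHCO3 mass = 942420 meq * 84 mg/meq / 1e6 = 79.1633 kg

79.1633 kg


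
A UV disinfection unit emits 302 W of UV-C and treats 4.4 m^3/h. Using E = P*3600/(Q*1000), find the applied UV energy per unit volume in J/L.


Energy delivered per hour = 302 W * 3600 s = 1087200 J/h
Volume treated per hour = 4.4 m^3/h * 1000 = 4400 L/h
dose = 1087200 / 4400 = 247.091 J/L

247.091 J/L


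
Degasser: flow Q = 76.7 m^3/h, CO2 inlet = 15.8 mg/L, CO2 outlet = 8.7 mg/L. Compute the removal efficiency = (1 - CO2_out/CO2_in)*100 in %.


CO2_out / CO2_in = 8.7 / 15.8 = 0.55063291
Fraction remaining = 0.55063291
efficiency = (1 - 0.55063291) * 100 = 44.9367 %

44.9367 %


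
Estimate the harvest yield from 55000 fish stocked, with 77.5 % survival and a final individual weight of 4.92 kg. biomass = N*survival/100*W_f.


Survivors = 55000 * 77.5/100 = 42625 fish
Harvest biomass = survivors * W_f = 42625 * 4.92 = 209715 kg

209715 kg


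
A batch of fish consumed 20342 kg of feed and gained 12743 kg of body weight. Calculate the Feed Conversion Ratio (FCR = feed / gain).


FCR = feed consumed / weight gained
FCR = 20342 kg / 12743 kg = 1.59633

1.59633


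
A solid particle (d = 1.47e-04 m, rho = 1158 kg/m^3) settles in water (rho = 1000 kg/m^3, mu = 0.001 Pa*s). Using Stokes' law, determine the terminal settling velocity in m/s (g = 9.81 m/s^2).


Density difference: rho_p - rho_f = 1158 - 1000 = 158 kg/m^3
d^2 = (1.47e-04)^2 = 2.1609e-08 m^2
Numerator = (rho_p - rho_f) * g * d^2 = 158 * 9.81 * 2.1609e-08 = 3.3493518e-05
Denominator = 18 * mu = 18 * 0.001 = 0.018
v_s = 3.3493518e-05 / 0.018 = 0.00186075 m/s
Check: Re = rho_f * v_s * d / mu = 1000 * 0.00186075 * 1.47e-04 / 0.001 = 0.274 < 1, so Stokes' law applies.

0.00186075 m/s


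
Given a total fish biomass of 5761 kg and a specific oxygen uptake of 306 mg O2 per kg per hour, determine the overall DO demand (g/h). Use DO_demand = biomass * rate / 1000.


Total O2 consumption (mg/h) = 5761 kg * 306 mg/(kg*h) = 1762866 mg/h
Convert to g/h: 1762866 / 1000 = 1762.866 g/h

1762.866 g/h


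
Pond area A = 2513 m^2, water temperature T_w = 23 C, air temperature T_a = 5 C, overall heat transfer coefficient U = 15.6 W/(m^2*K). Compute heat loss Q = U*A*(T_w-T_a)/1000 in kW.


Temperature difference dT = 23 - 5 = 18 K
Heat loss (W) = U * A * dT = 15.6 * 2513 * 18 = 705650.4 W
Convert to kW: 705650.4 / 1000 = 705.6504 kW

705.6504 kW


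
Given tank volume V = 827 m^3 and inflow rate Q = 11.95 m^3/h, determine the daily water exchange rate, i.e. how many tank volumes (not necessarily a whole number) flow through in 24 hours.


Daily flow volume = 11.95 m^3/h * 24 h = 286.8 m^3/day
Exchanges = daily flow / tank volume = 286.8 / 827 = 0.346796 exchanges/day

0.346796 exchanges/day


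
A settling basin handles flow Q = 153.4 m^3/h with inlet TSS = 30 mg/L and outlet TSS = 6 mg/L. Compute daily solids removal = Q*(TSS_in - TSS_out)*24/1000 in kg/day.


Concentration drop: TSS_in - TSS_out = 30 - 6 = 24 mg/L
Hourly solids removed = Q * dTSS = 153.4 m^3/h * 24 mg/L = 3681.6 g/h  (m^3/h * mg/L = g/h)
Daily solids removed = 3681.6 * 24 = 88358.4 g/day
Convert g to kg: 88358.4 / 1000 = 88.3584 kg/day

88.3584 kg/day


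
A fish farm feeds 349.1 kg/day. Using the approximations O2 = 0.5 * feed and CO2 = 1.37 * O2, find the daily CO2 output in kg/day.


O2 = 349.1 * 0.5 = 174.55
CO2 = 174.55 * 1.37 = 239.1335

239.1335 kg/day
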